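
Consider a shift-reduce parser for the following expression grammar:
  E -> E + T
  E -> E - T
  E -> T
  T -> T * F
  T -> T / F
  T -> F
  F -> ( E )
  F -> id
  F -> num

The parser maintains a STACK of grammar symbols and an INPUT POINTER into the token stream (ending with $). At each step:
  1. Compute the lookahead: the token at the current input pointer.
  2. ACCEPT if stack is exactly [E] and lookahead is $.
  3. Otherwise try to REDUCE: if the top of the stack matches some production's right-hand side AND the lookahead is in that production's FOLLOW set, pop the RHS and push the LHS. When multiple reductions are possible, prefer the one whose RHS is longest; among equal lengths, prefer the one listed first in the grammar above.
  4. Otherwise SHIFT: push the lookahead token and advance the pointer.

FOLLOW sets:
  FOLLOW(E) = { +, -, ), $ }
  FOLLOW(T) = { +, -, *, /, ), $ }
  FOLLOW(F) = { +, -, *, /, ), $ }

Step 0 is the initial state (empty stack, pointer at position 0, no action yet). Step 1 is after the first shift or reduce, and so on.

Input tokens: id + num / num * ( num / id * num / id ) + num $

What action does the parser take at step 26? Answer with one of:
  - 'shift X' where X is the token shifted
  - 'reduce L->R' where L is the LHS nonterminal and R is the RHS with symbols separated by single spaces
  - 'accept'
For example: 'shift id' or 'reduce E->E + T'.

Answer: shift /

Derivation:
Step 1: shift id. Stack=[id] ptr=1 lookahead=+ remaining=[+ num / num * ( num / id * num / id ) + num $]
Step 2: reduce F->id. Stack=[F] ptr=1 lookahead=+ remaining=[+ num / num * ( num / id * num / id ) + num $]
Step 3: reduce T->F. Stack=[T] ptr=1 lookahead=+ remaining=[+ num / num * ( num / id * num / id ) + num $]
Step 4: reduce E->T. Stack=[E] ptr=1 lookahead=+ remaining=[+ num / num * ( num / id * num / id ) + num $]
Step 5: shift +. Stack=[E +] ptr=2 lookahead=num remaining=[num / num * ( num / id * num / id ) + num $]
Step 6: shift num. Stack=[E + num] ptr=3 lookahead=/ remaining=[/ num * ( num / id * num / id ) + num $]
Step 7: reduce F->num. Stack=[E + F] ptr=3 lookahead=/ remaining=[/ num * ( num / id * num / id ) + num $]
Step 8: reduce T->F. Stack=[E + T] ptr=3 lookahead=/ remaining=[/ num * ( num / id * num / id ) + num $]
Step 9: shift /. Stack=[E + T /] ptr=4 lookahead=num remaining=[num * ( num / id * num / id ) + num $]
Step 10: shift num. Stack=[E + T / num] ptr=5 lookahead=* remaining=[* ( num / id * num / id ) + num $]
Step 11: reduce F->num. Stack=[E + T / F] ptr=5 lookahead=* remaining=[* ( num / id * num / id ) + num $]
Step 12: reduce T->T / F. Stack=[E + T] ptr=5 lookahead=* remaining=[* ( num / id * num / id ) + num $]
Step 13: shift *. Stack=[E + T *] ptr=6 lookahead=( remaining=[( num / id * num / id ) + num $]
Step 14: shift (. Stack=[E + T * (] ptr=7 lookahead=num remaining=[num / id * num / id ) + num $]
Step 15: shift num. Stack=[E + T * ( num] ptr=8 lookahead=/ remaining=[/ id * num / id ) + num $]
Step 16: reduce F->num. Stack=[E + T * ( F] ptr=8 lookahead=/ remaining=[/ id * num / id ) + num $]
Step 17: reduce T->F. Stack=[E + T * ( T] ptr=8 lookahead=/ remaining=[/ id * num / id ) + num $]
Step 18: shift /. Stack=[E + T * ( T /] ptr=9 lookahead=id remaining=[id * num / id ) + num $]
Step 19: shift id. Stack=[E + T * ( T / id] ptr=10 lookahead=* remaining=[* num / id ) + num $]
Step 20: reduce F->id. Stack=[E + T * ( T / F] ptr=10 lookahead=* remaining=[* num / id ) + num $]
Step 21: reduce T->T / F. Stack=[E + T * ( T] ptr=10 lookahead=* remaining=[* num / id ) + num $]
Step 22: shift *. Stack=[E + T * ( T *] ptr=11 lookahead=num remaining=[num / id ) + num $]
Step 23: shift num. Stack=[E + T * ( T * num] ptr=12 lookahead=/ remaining=[/ id ) + num $]
Step 24: reduce F->num. Stack=[E + T * ( T * F] ptr=12 lookahead=/ remaining=[/ id ) + num $]
Step 25: reduce T->T * F. Stack=[E + T * ( T] ptr=12 lookahead=/ remaining=[/ id ) + num $]
Step 26: shift /. Stack=[E + T * ( T /] ptr=13 lookahead=id remaining=[id ) + num $]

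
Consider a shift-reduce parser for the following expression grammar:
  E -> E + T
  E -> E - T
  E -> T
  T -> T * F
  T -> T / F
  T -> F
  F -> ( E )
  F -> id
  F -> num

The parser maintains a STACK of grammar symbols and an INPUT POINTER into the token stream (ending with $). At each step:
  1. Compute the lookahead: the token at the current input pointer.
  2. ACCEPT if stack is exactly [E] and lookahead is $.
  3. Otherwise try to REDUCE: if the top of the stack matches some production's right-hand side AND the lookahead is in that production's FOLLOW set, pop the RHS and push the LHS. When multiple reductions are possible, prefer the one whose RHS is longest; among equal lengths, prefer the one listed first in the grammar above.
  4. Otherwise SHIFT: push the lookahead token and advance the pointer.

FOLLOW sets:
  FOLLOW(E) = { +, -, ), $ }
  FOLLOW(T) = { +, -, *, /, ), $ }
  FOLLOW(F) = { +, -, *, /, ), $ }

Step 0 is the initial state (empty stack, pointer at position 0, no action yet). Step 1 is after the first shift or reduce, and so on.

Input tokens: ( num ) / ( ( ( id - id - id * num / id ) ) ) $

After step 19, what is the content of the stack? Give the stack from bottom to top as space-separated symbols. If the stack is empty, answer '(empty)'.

Answer: T / ( ( ( E - F

Derivation:
Step 1: shift (. Stack=[(] ptr=1 lookahead=num remaining=[num ) / ( ( ( id - id - id * num / id ) ) ) $]
Step 2: shift num. Stack=[( num] ptr=2 lookahead=) remaining=[) / ( ( ( id - id - id * num / id ) ) ) $]
Step 3: reduce F->num. Stack=[( F] ptr=2 lookahead=) remaining=[) / ( ( ( id - id - id * num / id ) ) ) $]
Step 4: reduce T->F. Stack=[( T] ptr=2 lookahead=) remaining=[) / ( ( ( id - id - id * num / id ) ) ) $]
Step 5: reduce E->T. Stack=[( E] ptr=2 lookahead=) remaining=[) / ( ( ( id - id - id * num / id ) ) ) $]
Step 6: shift ). Stack=[( E )] ptr=3 lookahead=/ remaining=[/ ( ( ( id - id - id * num / id ) ) ) $]
Step 7: reduce F->( E ). Stack=[F] ptr=3 lookahead=/ remaining=[/ ( ( ( id - id - id * num / id ) ) ) $]
Step 8: reduce T->F. Stack=[T] ptr=3 lookahead=/ remaining=[/ ( ( ( id - id - id * num / id ) ) ) $]
Step 9: shift /. Stack=[T /] ptr=4 lookahead=( remaining=[( ( ( id - id - id * num / id ) ) ) $]
Step 10: shift (. Stack=[T / (] ptr=5 lookahead=( remaining=[( ( id - id - id * num / id ) ) ) $]
Step 11: shift (. Stack=[T / ( (] ptr=6 lookahead=( remaining=[( id - id - id * num / id ) ) ) $]
Step 12: shift (. Stack=[T / ( ( (] ptr=7 lookahead=id remaining=[id - id - id * num / id ) ) ) $]
Step 13: shift id. Stack=[T / ( ( ( id] ptr=8 lookahead=- remaining=[- id - id * num / id ) ) ) $]
Step 14: reduce F->id. Stack=[T / ( ( ( F] ptr=8 lookahead=- remaining=[- id - id * num / id ) ) ) $]
Step 15: reduce T->F. Stack=[T / ( ( ( T] ptr=8 lookahead=- remaining=[- id - id * num / id ) ) ) $]
Step 16: reduce E->T. Stack=[T / ( ( ( E] ptr=8 lookahead=- remaining=[- id - id * num / id ) ) ) $]
Step 17: shift -. Stack=[T / ( ( ( E -] ptr=9 lookahead=id remaining=[id - id * num / id ) ) ) $]
Step 18: shift id. Stack=[T / ( ( ( E - id] ptr=10 lookahead=- remaining=[- id * num / id ) ) ) $]
Step 19: reduce F->id. Stack=[T / ( ( ( E - F] ptr=10 lookahead=- remaining=[- id * num / id ) ) ) $]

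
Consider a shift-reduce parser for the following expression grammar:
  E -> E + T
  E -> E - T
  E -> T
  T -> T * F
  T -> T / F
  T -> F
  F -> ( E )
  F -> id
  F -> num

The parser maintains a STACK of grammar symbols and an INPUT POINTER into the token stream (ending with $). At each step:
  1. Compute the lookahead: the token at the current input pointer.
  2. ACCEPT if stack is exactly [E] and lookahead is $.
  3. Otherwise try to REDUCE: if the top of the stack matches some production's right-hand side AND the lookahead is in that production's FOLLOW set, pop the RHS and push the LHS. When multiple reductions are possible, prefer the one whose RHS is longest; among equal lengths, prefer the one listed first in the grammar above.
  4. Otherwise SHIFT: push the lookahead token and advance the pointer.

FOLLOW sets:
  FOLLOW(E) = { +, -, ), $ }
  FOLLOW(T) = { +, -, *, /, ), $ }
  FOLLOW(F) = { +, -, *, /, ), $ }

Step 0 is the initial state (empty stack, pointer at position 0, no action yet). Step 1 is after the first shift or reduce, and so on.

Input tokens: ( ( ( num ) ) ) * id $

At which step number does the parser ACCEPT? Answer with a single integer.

Step 1: shift (. Stack=[(] ptr=1 lookahead=( remaining=[( ( num ) ) ) * id $]
Step 2: shift (. Stack=[( (] ptr=2 lookahead=( remaining=[( num ) ) ) * id $]
Step 3: shift (. Stack=[( ( (] ptr=3 lookahead=num remaining=[num ) ) ) * id $]
Step 4: shift num. Stack=[( ( ( num] ptr=4 lookahead=) remaining=[) ) ) * id $]
Step 5: reduce F->num. Stack=[( ( ( F] ptr=4 lookahead=) remaining=[) ) ) * id $]
Step 6: reduce T->F. Stack=[( ( ( T] ptr=4 lookahead=) remaining=[) ) ) * id $]
Step 7: reduce E->T. Stack=[( ( ( E] ptr=4 lookahead=) remaining=[) ) ) * id $]
Step 8: shift ). Stack=[( ( ( E )] ptr=5 lookahead=) remaining=[) ) * id $]
Step 9: reduce F->( E ). Stack=[( ( F] ptr=5 lookahead=) remaining=[) ) * id $]
Step 10: reduce T->F. Stack=[( ( T] ptr=5 lookahead=) remaining=[) ) * id $]
Step 11: reduce E->T. Stack=[( ( E] ptr=5 lookahead=) remaining=[) ) * id $]
Step 12: shift ). Stack=[( ( E )] ptr=6 lookahead=) remaining=[) * id $]
Step 13: reduce F->( E ). Stack=[( F] ptr=6 lookahead=) remaining=[) * id $]
Step 14: reduce T->F. Stack=[( T] ptr=6 lookahead=) remaining=[) * id $]
Step 15: reduce E->T. Stack=[( E] ptr=6 lookahead=) remaining=[) * id $]
Step 16: shift ). Stack=[( E )] ptr=7 lookahead=* remaining=[* id $]
Step 17: reduce F->( E ). Stack=[F] ptr=7 lookahead=* remaining=[* id $]
Step 18: reduce T->F. Stack=[T] ptr=7 lookahead=* remaining=[* id $]
Step 19: shift *. Stack=[T *] ptr=8 lookahead=id remaining=[id $]
Step 20: shift id. Stack=[T * id] ptr=9 lookahead=$ remaining=[$]
Step 21: reduce F->id. Stack=[T * F] ptr=9 lookahead=$ remaining=[$]
Step 22: reduce T->T * F. Stack=[T] ptr=9 lookahead=$ remaining=[$]
Step 23: reduce E->T. Stack=[E] ptr=9 lookahead=$ remaining=[$]
Step 24: accept. Stack=[E] ptr=9 lookahead=$ remaining=[$]

Answer: 24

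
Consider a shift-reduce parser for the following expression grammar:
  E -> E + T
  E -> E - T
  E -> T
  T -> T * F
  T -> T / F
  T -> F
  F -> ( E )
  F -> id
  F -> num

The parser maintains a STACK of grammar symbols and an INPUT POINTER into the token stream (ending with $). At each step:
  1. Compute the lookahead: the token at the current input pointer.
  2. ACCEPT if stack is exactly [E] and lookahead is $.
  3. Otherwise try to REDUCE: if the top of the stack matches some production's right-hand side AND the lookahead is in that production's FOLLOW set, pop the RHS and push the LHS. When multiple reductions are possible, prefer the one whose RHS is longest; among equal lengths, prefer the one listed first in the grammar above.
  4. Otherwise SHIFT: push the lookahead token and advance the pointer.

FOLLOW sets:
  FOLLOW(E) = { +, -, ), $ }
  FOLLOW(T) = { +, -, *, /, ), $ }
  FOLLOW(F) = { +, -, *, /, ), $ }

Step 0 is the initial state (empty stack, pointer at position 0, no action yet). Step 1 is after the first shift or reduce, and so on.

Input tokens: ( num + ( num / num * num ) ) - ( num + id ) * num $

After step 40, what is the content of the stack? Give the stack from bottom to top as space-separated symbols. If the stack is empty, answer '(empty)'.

Step 1: shift (. Stack=[(] ptr=1 lookahead=num remaining=[num + ( num / num * num ) ) - ( num + id ) * num $]
Step 2: shift num. Stack=[( num] ptr=2 lookahead=+ remaining=[+ ( num / num * num ) ) - ( num + id ) * num $]
Step 3: reduce F->num. Stack=[( F] ptr=2 lookahead=+ remaining=[+ ( num / num * num ) ) - ( num + id ) * num $]
Step 4: reduce T->F. Stack=[( T] ptr=2 lookahead=+ remaining=[+ ( num / num * num ) ) - ( num + id ) * num $]
Step 5: reduce E->T. Stack=[( E] ptr=2 lookahead=+ remaining=[+ ( num / num * num ) ) - ( num + id ) * num $]
Step 6: shift +. Stack=[( E +] ptr=3 lookahead=( remaining=[( num / num * num ) ) - ( num + id ) * num $]
Step 7: shift (. Stack=[( E + (] ptr=4 lookahead=num remaining=[num / num * num ) ) - ( num + id ) * num $]
Step 8: shift num. Stack=[( E + ( num] ptr=5 lookahead=/ remaining=[/ num * num ) ) - ( num + id ) * num $]
Step 9: reduce F->num. Stack=[( E + ( F] ptr=5 lookahead=/ remaining=[/ num * num ) ) - ( num + id ) * num $]
Step 10: reduce T->F. Stack=[( E + ( T] ptr=5 lookahead=/ remaining=[/ num * num ) ) - ( num + id ) * num $]
Step 11: shift /. Stack=[( E + ( T /] ptr=6 lookahead=num remaining=[num * num ) ) - ( num + id ) * num $]
Step 12: shift num. Stack=[( E + ( T / num] ptr=7 lookahead=* remaining=[* num ) ) - ( num + id ) * num $]
Step 13: reduce F->num. Stack=[( E + ( T / F] ptr=7 lookahead=* remaining=[* num ) ) - ( num + id ) * num $]
Step 14: reduce T->T / F. Stack=[( E + ( T] ptr=7 lookahead=* remaining=[* num ) ) - ( num + id ) * num $]
Step 15: shift *. Stack=[( E + ( T *] ptr=8 lookahead=num remaining=[num ) ) - ( num + id ) * num $]
Step 16: shift num. Stack=[( E + ( T * num] ptr=9 lookahead=) remaining=[) ) - ( num + id ) * num $]
Step 17: reduce F->num. Stack=[( E + ( T * F] ptr=9 lookahead=) remaining=[) ) - ( num + id ) * num $]
Step 18: reduce T->T * F. Stack=[( E + ( T] ptr=9 lookahead=) remaining=[) ) - ( num + id ) * num $]
Step 19: reduce E->T. Stack=[( E + ( E] ptr=9 lookahead=) remaining=[) ) - ( num + id ) * num $]
Step 20: shift ). Stack=[( E + ( E )] ptr=10 lookahead=) remaining=[) - ( num + id ) * num $]
Step 21: reduce F->( E ). Stack=[( E + F] ptr=10 lookahead=) remaining=[) - ( num + id ) * num $]
Step 22: reduce T->F. Stack=[( E + T] ptr=10 lookahead=) remaining=[) - ( num + id ) * num $]
Step 23: reduce E->E + T. Stack=[( E] ptr=10 lookahead=) remaining=[) - ( num + id ) * num $]
Step 24: shift ). Stack=[( E )] ptr=11 lookahead=- remaining=[- ( num + id ) * num $]
Step 25: reduce F->( E ). Stack=[F] ptr=11 lookahead=- remaining=[- ( num + id ) * num $]
Step 26: reduce T->F. Stack=[T] ptr=11 lookahead=- remaining=[- ( num + id ) * num $]
Step 27: reduce E->T. Stack=[E] ptr=11 lookahead=- remaining=[- ( num + id ) * num $]
Step 28: shift -. Stack=[E -] ptr=12 lookahead=( remaining=[( num + id ) * num $]
Step 29: shift (. Stack=[E - (] ptr=13 lookahead=num remaining=[num + id ) * num $]
Step 30: shift num. Stack=[E - ( num] ptr=14 lookahead=+ remaining=[+ id ) * num $]
Step 31: reduce F->num. Stack=[E - ( F] ptr=14 lookahead=+ remaining=[+ id ) * num $]
Step 32: reduce T->F. Stack=[E - ( T] ptr=14 lookahead=+ remaining=[+ id ) * num $]
Step 33: reduce E->T. Stack=[E - ( E] ptr=14 lookahead=+ remaining=[+ id ) * num $]
Step 34: shift +. Stack=[E - ( E +] ptr=15 lookahead=id remaining=[id ) * num $]
Step 35: shift id. Stack=[E - ( E + id] ptr=16 lookahead=) remaining=[) * num $]
Step 36: reduce F->id. Stack=[E - ( E + F] ptr=16 lookahead=) remaining=[) * num $]
Step 37: reduce T->F. Stack=[E - ( E + T] ptr=16 lookahead=) remaining=[) * num $]
Step 38: reduce E->E + T. Stack=[E - ( E] ptr=16 lookahead=) remaining=[) * num $]
Step 39: shift ). Stack=[E - ( E )] ptr=17 lookahead=* remaining=[* num $]
Step 40: reduce F->( E ). Stack=[E - F] ptr=17 lookahead=* remaining=[* num $]

Answer: E - F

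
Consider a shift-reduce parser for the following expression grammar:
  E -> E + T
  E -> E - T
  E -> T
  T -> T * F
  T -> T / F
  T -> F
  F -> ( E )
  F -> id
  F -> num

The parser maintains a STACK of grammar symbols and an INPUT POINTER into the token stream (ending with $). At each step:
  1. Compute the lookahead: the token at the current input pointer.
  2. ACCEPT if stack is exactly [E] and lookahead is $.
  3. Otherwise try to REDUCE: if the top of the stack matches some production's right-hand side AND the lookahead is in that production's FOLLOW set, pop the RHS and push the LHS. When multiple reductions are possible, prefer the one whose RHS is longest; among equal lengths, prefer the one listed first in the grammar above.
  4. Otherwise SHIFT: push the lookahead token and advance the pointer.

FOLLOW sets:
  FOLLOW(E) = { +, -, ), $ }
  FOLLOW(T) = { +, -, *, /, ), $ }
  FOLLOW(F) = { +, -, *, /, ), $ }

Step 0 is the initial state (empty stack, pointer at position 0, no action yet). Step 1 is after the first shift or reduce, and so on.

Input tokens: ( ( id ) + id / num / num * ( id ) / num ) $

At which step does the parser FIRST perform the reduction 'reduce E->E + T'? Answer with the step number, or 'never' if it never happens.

Step 1: shift (. Stack=[(] ptr=1 lookahead=( remaining=[( id ) + id / num / num * ( id ) / num ) $]
Step 2: shift (. Stack=[( (] ptr=2 lookahead=id remaining=[id ) + id / num / num * ( id ) / num ) $]
Step 3: shift id. Stack=[( ( id] ptr=3 lookahead=) remaining=[) + id / num / num * ( id ) / num ) $]
Step 4: reduce F->id. Stack=[( ( F] ptr=3 lookahead=) remaining=[) + id / num / num * ( id ) / num ) $]
Step 5: reduce T->F. Stack=[( ( T] ptr=3 lookahead=) remaining=[) + id / num / num * ( id ) / num ) $]
Step 6: reduce E->T. Stack=[( ( E] ptr=3 lookahead=) remaining=[) + id / num / num * ( id ) / num ) $]
Step 7: shift ). Stack=[( ( E )] ptr=4 lookahead=+ remaining=[+ id / num / num * ( id ) / num ) $]
Step 8: reduce F->( E ). Stack=[( F] ptr=4 lookahead=+ remaining=[+ id / num / num * ( id ) / num ) $]
Step 9: reduce T->F. Stack=[( T] ptr=4 lookahead=+ remaining=[+ id / num / num * ( id ) / num ) $]
Step 10: reduce E->T. Stack=[( E] ptr=4 lookahead=+ remaining=[+ id / num / num * ( id ) / num ) $]
Step 11: shift +. Stack=[( E +] ptr=5 lookahead=id remaining=[id / num / num * ( id ) / num ) $]
Step 12: shift id. Stack=[( E + id] ptr=6 lookahead=/ remaining=[/ num / num * ( id ) / num ) $]
Step 13: reduce F->id. Stack=[( E + F] ptr=6 lookahead=/ remaining=[/ num / num * ( id ) / num ) $]
Step 14: reduce T->F. Stack=[( E + T] ptr=6 lookahead=/ remaining=[/ num / num * ( id ) / num ) $]
Step 15: shift /. Stack=[( E + T /] ptr=7 lookahead=num remaining=[num / num * ( id ) / num ) $]
Step 16: shift num. Stack=[( E + T / num] ptr=8 lookahead=/ remaining=[/ num * ( id ) / num ) $]
Step 17: reduce F->num. Stack=[( E + T / F] ptr=8 lookahead=/ remaining=[/ num * ( id ) / num ) $]
Step 18: reduce T->T / F. Stack=[( E + T] ptr=8 lookahead=/ remaining=[/ num * ( id ) / num ) $]
Step 19: shift /. Stack=[( E + T /] ptr=9 lookahead=num remaining=[num * ( id ) / num ) $]
Step 20: shift num. Stack=[( E + T / num] ptr=10 lookahead=* remaining=[* ( id ) / num ) $]
Step 21: reduce F->num. Stack=[( E + T / F] ptr=10 lookahead=* remaining=[* ( id ) / num ) $]
Step 22: reduce T->T / F. Stack=[( E + T] ptr=10 lookahead=* remaining=[* ( id ) / num ) $]
Step 23: shift *. Stack=[( E + T *] ptr=11 lookahead=( remaining=[( id ) / num ) $]
Step 24: shift (. Stack=[( E + T * (] ptr=12 lookahead=id remaining=[id ) / num ) $]
Step 25: shift id. Stack=[( E + T * ( id] ptr=13 lookahead=) remaining=[) / num ) $]
Step 26: reduce F->id. Stack=[( E + T * ( F] ptr=13 lookahead=) remaining=[) / num ) $]
Step 27: reduce T->F. Stack=[( E + T * ( T] ptr=13 lookahead=) remaining=[) / num ) $]
Step 28: reduce E->T. Stack=[( E + T * ( E] ptr=13 lookahead=) remaining=[) / num ) $]
Step 29: shift ). Stack=[( E + T * ( E )] ptr=14 lookahead=/ remaining=[/ num ) $]
Step 30: reduce F->( E ). Stack=[( E + T * F] ptr=14 lookahead=/ remaining=[/ num ) $]
Step 31: reduce T->T * F. Stack=[( E + T] ptr=14 lookahead=/ remaining=[/ num ) $]
Step 32: shift /. Stack=[( E + T /] ptr=15 lookahead=num remaining=[num ) $]
Step 33: shift num. Stack=[( E + T / num] ptr=16 lookahead=) remaining=[) $]
Step 34: reduce F->num. Stack=[( E + T / F] ptr=16 lookahead=) remaining=[) $]
Step 35: reduce T->T / F. Stack=[( E + T] ptr=16 lookahead=) remaining=[) $]
Step 36: reduce E->E + T. Stack=[( E] ptr=16 lookahead=) remaining=[) $]

Answer: 36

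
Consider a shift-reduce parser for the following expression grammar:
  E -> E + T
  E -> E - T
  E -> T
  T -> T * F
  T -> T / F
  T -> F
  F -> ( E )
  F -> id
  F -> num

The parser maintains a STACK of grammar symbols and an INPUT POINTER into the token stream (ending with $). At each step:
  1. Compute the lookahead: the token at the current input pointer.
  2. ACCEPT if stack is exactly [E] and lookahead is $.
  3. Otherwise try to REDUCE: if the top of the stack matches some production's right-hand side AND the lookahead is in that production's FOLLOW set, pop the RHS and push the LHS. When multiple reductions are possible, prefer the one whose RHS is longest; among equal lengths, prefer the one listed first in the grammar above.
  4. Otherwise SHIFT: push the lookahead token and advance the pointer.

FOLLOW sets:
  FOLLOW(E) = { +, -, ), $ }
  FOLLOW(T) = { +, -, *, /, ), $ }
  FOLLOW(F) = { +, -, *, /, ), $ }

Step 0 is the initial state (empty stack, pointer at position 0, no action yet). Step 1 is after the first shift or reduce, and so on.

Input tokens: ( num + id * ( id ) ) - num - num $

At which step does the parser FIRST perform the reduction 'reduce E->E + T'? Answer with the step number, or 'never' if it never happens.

Step 1: shift (. Stack=[(] ptr=1 lookahead=num remaining=[num + id * ( id ) ) - num - num $]
Step 2: shift num. Stack=[( num] ptr=2 lookahead=+ remaining=[+ id * ( id ) ) - num - num $]
Step 3: reduce F->num. Stack=[( F] ptr=2 lookahead=+ remaining=[+ id * ( id ) ) - num - num $]
Step 4: reduce T->F. Stack=[( T] ptr=2 lookahead=+ remaining=[+ id * ( id ) ) - num - num $]
Step 5: reduce E->T. Stack=[( E] ptr=2 lookahead=+ remaining=[+ id * ( id ) ) - num - num $]
Step 6: shift +. Stack=[( E +] ptr=3 lookahead=id remaining=[id * ( id ) ) - num - num $]
Step 7: shift id. Stack=[( E + id] ptr=4 lookahead=* remaining=[* ( id ) ) - num - num $]
Step 8: reduce F->id. Stack=[( E + F] ptr=4 lookahead=* remaining=[* ( id ) ) - num - num $]
Step 9: reduce T->F. Stack=[( E + T] ptr=4 lookahead=* remaining=[* ( id ) ) - num - num $]
Step 10: shift *. Stack=[( E + T *] ptr=5 lookahead=( remaining=[( id ) ) - num - num $]
Step 11: shift (. Stack=[( E + T * (] ptr=6 lookahead=id remaining=[id ) ) - num - num $]
Step 12: shift id. Stack=[( E + T * ( id] ptr=7 lookahead=) remaining=[) ) - num - num $]
Step 13: reduce F->id. Stack=[( E + T * ( F] ptr=7 lookahead=) remaining=[) ) - num - num $]
Step 14: reduce T->F. Stack=[( E + T * ( T] ptr=7 lookahead=) remaining=[) ) - num - num $]
Step 15: reduce E->T. Stack=[( E + T * ( E] ptr=7 lookahead=) remaining=[) ) - num - num $]
Step 16: shift ). Stack=[( E + T * ( E )] ptr=8 lookahead=) remaining=[) - num - num $]
Step 17: reduce F->( E ). Stack=[( E + T * F] ptr=8 lookahead=) remaining=[) - num - num $]
Step 18: reduce T->T * F. Stack=[( E + T] ptr=8 lookahead=) remaining=[) - num - num $]
Step 19: reduce E->E + T. Stack=[( E] ptr=8 lookahead=) remaining=[) - num - num $]

Answer: 19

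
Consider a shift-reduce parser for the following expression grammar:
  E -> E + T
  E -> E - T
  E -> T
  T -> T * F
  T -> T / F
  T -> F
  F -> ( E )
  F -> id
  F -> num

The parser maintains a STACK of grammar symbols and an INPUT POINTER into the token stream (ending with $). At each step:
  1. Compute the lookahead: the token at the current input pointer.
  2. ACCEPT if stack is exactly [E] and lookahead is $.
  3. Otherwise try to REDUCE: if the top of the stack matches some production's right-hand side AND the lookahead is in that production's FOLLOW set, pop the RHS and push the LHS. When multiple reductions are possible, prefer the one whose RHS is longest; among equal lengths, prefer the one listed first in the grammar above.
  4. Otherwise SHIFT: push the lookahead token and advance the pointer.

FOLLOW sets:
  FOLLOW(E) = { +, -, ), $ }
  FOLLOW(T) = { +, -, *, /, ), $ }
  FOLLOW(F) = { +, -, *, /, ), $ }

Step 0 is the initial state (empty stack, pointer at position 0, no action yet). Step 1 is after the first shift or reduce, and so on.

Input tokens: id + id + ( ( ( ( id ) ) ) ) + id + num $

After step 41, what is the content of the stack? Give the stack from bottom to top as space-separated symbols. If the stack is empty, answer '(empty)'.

Answer: E + num

Derivation:
Step 1: shift id. Stack=[id] ptr=1 lookahead=+ remaining=[+ id + ( ( ( ( id ) ) ) ) + id + num $]
Step 2: reduce F->id. Stack=[F] ptr=1 lookahead=+ remaining=[+ id + ( ( ( ( id ) ) ) ) + id + num $]
Step 3: reduce T->F. Stack=[T] ptr=1 lookahead=+ remaining=[+ id + ( ( ( ( id ) ) ) ) + id + num $]
Step 4: reduce E->T. Stack=[E] ptr=1 lookahead=+ remaining=[+ id + ( ( ( ( id ) ) ) ) + id + num $]
Step 5: shift +. Stack=[E +] ptr=2 lookahead=id remaining=[id + ( ( ( ( id ) ) ) ) + id + num $]
Step 6: shift id. Stack=[E + id] ptr=3 lookahead=+ remaining=[+ ( ( ( ( id ) ) ) ) + id + num $]
Step 7: reduce F->id. Stack=[E + F] ptr=3 lookahead=+ remaining=[+ ( ( ( ( id ) ) ) ) + id + num $]
Step 8: reduce T->F. Stack=[E + T] ptr=3 lookahead=+ remaining=[+ ( ( ( ( id ) ) ) ) + id + num $]
Step 9: reduce E->E + T. Stack=[E] ptr=3 lookahead=+ remaining=[+ ( ( ( ( id ) ) ) ) + id + num $]
Step 10: shift +. Stack=[E +] ptr=4 lookahead=( remaining=[( ( ( ( id ) ) ) ) + id + num $]
Step 11: shift (. Stack=[E + (] ptr=5 lookahead=( remaining=[( ( ( id ) ) ) ) + id + num $]
Step 12: shift (. Stack=[E + ( (] ptr=6 lookahead=( remaining=[( ( id ) ) ) ) + id + num $]
Step 13: shift (. Stack=[E + ( ( (] ptr=7 lookahead=( remaining=[( id ) ) ) ) + id + num $]
Step 14: shift (. Stack=[E + ( ( ( (] ptr=8 lookahead=id remaining=[id ) ) ) ) + id + num $]
Step 15: shift id. Stack=[E + ( ( ( ( id] ptr=9 lookahead=) remaining=[) ) ) ) + id + num $]
Step 16: reduce F->id. Stack=[E + ( ( ( ( F] ptr=9 lookahead=) remaining=[) ) ) ) + id + num $]
Step 17: reduce T->F. Stack=[E + ( ( ( ( T] ptr=9 lookahead=) remaining=[) ) ) ) + id + num $]
Step 18: reduce E->T. Stack=[E + ( ( ( ( E] ptr=9 lookahead=) remaining=[) ) ) ) + id + num $]
Step 19: shift ). Stack=[E + ( ( ( ( E )] ptr=10 lookahead=) remaining=[) ) ) + id + num $]
Step 20: reduce F->( E ). Stack=[E + ( ( ( F] ptr=10 lookahead=) remaining=[) ) ) + id + num $]
Step 21: reduce T->F. Stack=[E + ( ( ( T] ptr=10 lookahead=) remaining=[) ) ) + id + num $]
Step 22: reduce E->T. Stack=[E + ( ( ( E] ptr=10 lookahead=) remaining=[) ) ) + id + num $]
Step 23: shift ). Stack=[E + ( ( ( E )] ptr=11 lookahead=) remaining=[) ) + id + num $]
Step 24: reduce F->( E ). Stack=[E + ( ( F] ptr=11 lookahead=) remaining=[) ) + id + num $]
Step 25: reduce T->F. Stack=[E + ( ( T] ptr=11 lookahead=) remaining=[) ) + id + num $]
Step 26: reduce E->T. Stack=[E + ( ( E] ptr=11 lookahead=) remaining=[) ) + id + num $]
Step 27: shift ). Stack=[E + ( ( E )] ptr=12 lookahead=) remaining=[) + id + num $]
Step 28: reduce F->( E ). Stack=[E + ( F] ptr=12 lookahead=) remaining=[) + id + num $]
Step 29: reduce T->F. Stack=[E + ( T] ptr=12 lookahead=) remaining=[) + id + num $]
Step 30: reduce E->T. Stack=[E + ( E] ptr=12 lookahead=) remaining=[) + id + num $]
Step 31: shift ). Stack=[E + ( E )] ptr=13 lookahead=+ remaining=[+ id + num $]
Step 32: reduce F->( E ). Stack=[E + F] ptr=13 lookahead=+ remaining=[+ id + num $]
Step 33: reduce T->F. Stack=[E + T] ptr=13 lookahead=+ remaining=[+ id + num $]
Step 34: reduce E->E + T. Stack=[E] ptr=13 lookahead=+ remaining=[+ id + num $]
Step 35: shift +. Stack=[E +] ptr=14 lookahead=id remaining=[id + num $]
Step 36: shift id. Stack=[E + id] ptr=15 lookahead=+ remaining=[+ num $]
Step 37: reduce F->id. Stack=[E + F] ptr=15 lookahead=+ remaining=[+ num $]
Step 38: reduce T->F. Stack=[E + T] ptr=15 lookahead=+ remaining=[+ num $]
Step 39: reduce E->E + T. Stack=[E] ptr=15 lookahead=+ remaining=[+ num $]
Step 40: shift +. Stack=[E +] ptr=16 lookahead=num remaining=[num $]
Step 41: shift num. Stack=[E + num] ptr=17 lookahead=$ remaining=[$]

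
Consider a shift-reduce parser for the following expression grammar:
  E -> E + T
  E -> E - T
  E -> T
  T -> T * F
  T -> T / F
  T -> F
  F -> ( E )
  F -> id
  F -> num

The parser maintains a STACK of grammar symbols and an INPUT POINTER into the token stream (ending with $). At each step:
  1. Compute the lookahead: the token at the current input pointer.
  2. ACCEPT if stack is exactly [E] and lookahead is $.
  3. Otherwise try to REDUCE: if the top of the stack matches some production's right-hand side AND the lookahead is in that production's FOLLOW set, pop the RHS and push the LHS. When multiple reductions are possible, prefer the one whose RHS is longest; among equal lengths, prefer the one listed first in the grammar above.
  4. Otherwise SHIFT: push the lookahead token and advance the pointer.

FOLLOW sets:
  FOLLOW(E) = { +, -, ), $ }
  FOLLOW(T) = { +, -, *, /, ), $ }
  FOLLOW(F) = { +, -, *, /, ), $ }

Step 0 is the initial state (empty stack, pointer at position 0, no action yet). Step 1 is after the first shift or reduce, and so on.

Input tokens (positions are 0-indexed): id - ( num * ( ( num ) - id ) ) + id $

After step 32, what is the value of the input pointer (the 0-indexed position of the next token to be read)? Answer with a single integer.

Step 1: shift id. Stack=[id] ptr=1 lookahead=- remaining=[- ( num * ( ( num ) - id ) ) + id $]
Step 2: reduce F->id. Stack=[F] ptr=1 lookahead=- remaining=[- ( num * ( ( num ) - id ) ) + id $]
Step 3: reduce T->F. Stack=[T] ptr=1 lookahead=- remaining=[- ( num * ( ( num ) - id ) ) + id $]
Step 4: reduce E->T. Stack=[E] ptr=1 lookahead=- remaining=[- ( num * ( ( num ) - id ) ) + id $]
Step 5: shift -. Stack=[E -] ptr=2 lookahead=( remaining=[( num * ( ( num ) - id ) ) + id $]
Step 6: shift (. Stack=[E - (] ptr=3 lookahead=num remaining=[num * ( ( num ) - id ) ) + id $]
Step 7: shift num. Stack=[E - ( num] ptr=4 lookahead=* remaining=[* ( ( num ) - id ) ) + id $]
Step 8: reduce F->num. Stack=[E - ( F] ptr=4 lookahead=* remaining=[* ( ( num ) - id ) ) + id $]
Step 9: reduce T->F. Stack=[E - ( T] ptr=4 lookahead=* remaining=[* ( ( num ) - id ) ) + id $]
Step 10: shift *. Stack=[E - ( T *] ptr=5 lookahead=( remaining=[( ( num ) - id ) ) + id $]
Step 11: shift (. Stack=[E - ( T * (] ptr=6 lookahead=( remaining=[( num ) - id ) ) + id $]
Step 12: shift (. Stack=[E - ( T * ( (] ptr=7 lookahead=num remaining=[num ) - id ) ) + id $]
Step 13: shift num. Stack=[E - ( T * ( ( num] ptr=8 lookahead=) remaining=[) - id ) ) + id $]
Step 14: reduce F->num. Stack=[E - ( T * ( ( F] ptr=8 lookahead=) remaining=[) - id ) ) + id $]
Step 15: reduce T->F. Stack=[E - ( T * ( ( T] ptr=8 lookahead=) remaining=[) - id ) ) + id $]
Step 16: reduce E->T. Stack=[E - ( T * ( ( E] ptr=8 lookahead=) remaining=[) - id ) ) + id $]
Step 17: shift ). Stack=[E - ( T * ( ( E )] ptr=9 lookahead=- remaining=[- id ) ) + id $]
Step 18: reduce F->( E ). Stack=[E - ( T * ( F] ptr=9 lookahead=- remaining=[- id ) ) + id $]
Step 19: reduce T->F. Stack=[E - ( T * ( T] ptr=9 lookahead=- remaining=[- id ) ) + id $]
Step 20: reduce E->T. Stack=[E - ( T * ( E] ptr=9 lookahead=- remaining=[- id ) ) + id $]
Step 21: shift -. Stack=[E - ( T * ( E -] ptr=10 lookahead=id remaining=[id ) ) + id $]
Step 22: shift id. Stack=[E - ( T * ( E - id] ptr=11 lookahead=) remaining=[) ) + id $]
Step 23: reduce F->id. Stack=[E - ( T * ( E - F] ptr=11 lookahead=) remaining=[) ) + id $]
Step 24: reduce T->F. Stack=[E - ( T * ( E - T] ptr=11 lookahead=) remaining=[) ) + id $]
Step 25: reduce E->E - T. Stack=[E - ( T * ( E] ptr=11 lookahead=) remaining=[) ) + id $]
Step 26: shift ). Stack=[E - ( T * ( E )] ptr=12 lookahead=) remaining=[) + id $]
Step 27: reduce F->( E ). Stack=[E - ( T * F] ptr=12 lookahead=) remaining=[) + id $]
Step 28: reduce T->T * F. Stack=[E - ( T] ptr=12 lookahead=) remaining=[) + id $]
Step 29: reduce E->T. Stack=[E - ( E] ptr=12 lookahead=) remaining=[) + id $]
Step 30: shift ). Stack=[E - ( E )] ptr=13 lookahead=+ remaining=[+ id $]
Step 31: reduce F->( E ). Stack=[E - F] ptr=13 lookahead=+ remaining=[+ id $]
Step 32: reduce T->F. Stack=[E - T] ptr=13 lookahead=+ remaining=[+ id $]

Answer: 13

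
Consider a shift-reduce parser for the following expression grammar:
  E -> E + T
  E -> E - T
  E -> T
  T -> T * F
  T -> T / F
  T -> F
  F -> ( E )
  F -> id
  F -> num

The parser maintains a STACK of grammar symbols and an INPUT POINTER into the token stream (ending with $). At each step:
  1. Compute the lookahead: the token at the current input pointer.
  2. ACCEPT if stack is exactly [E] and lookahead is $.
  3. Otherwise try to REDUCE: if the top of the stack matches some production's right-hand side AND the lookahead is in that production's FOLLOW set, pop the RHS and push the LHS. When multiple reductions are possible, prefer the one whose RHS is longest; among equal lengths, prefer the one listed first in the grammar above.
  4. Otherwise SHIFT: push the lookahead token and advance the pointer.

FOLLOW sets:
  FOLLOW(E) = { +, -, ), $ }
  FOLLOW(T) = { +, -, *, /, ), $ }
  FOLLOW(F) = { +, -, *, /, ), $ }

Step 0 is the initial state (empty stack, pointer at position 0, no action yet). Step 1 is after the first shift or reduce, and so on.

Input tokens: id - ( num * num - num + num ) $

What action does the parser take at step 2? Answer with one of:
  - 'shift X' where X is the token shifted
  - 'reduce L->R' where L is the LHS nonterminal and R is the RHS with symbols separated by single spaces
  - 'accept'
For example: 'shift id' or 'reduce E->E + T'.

Step 1: shift id. Stack=[id] ptr=1 lookahead=- remaining=[- ( num * num - num + num ) $]
Step 2: reduce F->id. Stack=[F] ptr=1 lookahead=- remaining=[- ( num * num - num + num ) $]

Answer: reduce F->id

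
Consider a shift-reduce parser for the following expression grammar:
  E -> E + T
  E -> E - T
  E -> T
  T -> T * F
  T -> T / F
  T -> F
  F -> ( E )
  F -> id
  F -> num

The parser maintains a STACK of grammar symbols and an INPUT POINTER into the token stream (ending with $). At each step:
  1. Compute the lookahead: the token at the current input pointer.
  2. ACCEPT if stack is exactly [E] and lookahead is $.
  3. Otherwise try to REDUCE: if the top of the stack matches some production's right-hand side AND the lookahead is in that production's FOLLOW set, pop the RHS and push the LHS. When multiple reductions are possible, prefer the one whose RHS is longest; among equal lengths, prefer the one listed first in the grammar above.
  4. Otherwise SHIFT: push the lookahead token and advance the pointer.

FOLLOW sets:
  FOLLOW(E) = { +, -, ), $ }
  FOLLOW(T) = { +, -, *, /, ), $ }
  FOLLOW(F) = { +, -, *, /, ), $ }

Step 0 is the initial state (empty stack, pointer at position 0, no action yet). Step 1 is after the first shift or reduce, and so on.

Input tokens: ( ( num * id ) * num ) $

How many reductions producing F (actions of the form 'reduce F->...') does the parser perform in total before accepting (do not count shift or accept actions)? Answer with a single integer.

Answer: 5

Derivation:
Step 1: shift (. Stack=[(] ptr=1 lookahead=( remaining=[( num * id ) * num ) $]
Step 2: shift (. Stack=[( (] ptr=2 lookahead=num remaining=[num * id ) * num ) $]
Step 3: shift num. Stack=[( ( num] ptr=3 lookahead=* remaining=[* id ) * num ) $]
Step 4: reduce F->num. Stack=[( ( F] ptr=3 lookahead=* remaining=[* id ) * num ) $]
Step 5: reduce T->F. Stack=[( ( T] ptr=3 lookahead=* remaining=[* id ) * num ) $]
Step 6: shift *. Stack=[( ( T *] ptr=4 lookahead=id remaining=[id ) * num ) $]
Step 7: shift id. Stack=[( ( T * id] ptr=5 lookahead=) remaining=[) * num ) $]
Step 8: reduce F->id. Stack=[( ( T * F] ptr=5 lookahead=) remaining=[) * num ) $]
Step 9: reduce T->T * F. Stack=[( ( T] ptr=5 lookahead=) remaining=[) * num ) $]
Step 10: reduce E->T. Stack=[( ( E] ptr=5 lookahead=) remaining=[) * num ) $]
Step 11: shift ). Stack=[( ( E )] ptr=6 lookahead=* remaining=[* num ) $]
Step 12: reduce F->( E ). Stack=[( F] ptr=6 lookahead=* remaining=[* num ) $]
Step 13: reduce T->F. Stack=[( T] ptr=6 lookahead=* remaining=[* num ) $]
Step 14: shift *. Stack=[( T *] ptr=7 lookahead=num remaining=[num ) $]
Step 15: shift num. Stack=[( T * num] ptr=8 lookahead=) remaining=[) $]
Step 16: reduce F->num. Stack=[( T * F] ptr=8 lookahead=) remaining=[) $]
Step 17: reduce T->T * F. Stack=[( T] ptr=8 lookahead=) remaining=[) $]
Step 18: reduce E->T. Stack=[( E] ptr=8 lookahead=) remaining=[) $]
Step 19: shift ). Stack=[( E )] ptr=9 lookahead=$ remaining=[$]
Step 20: reduce F->( E ). Stack=[F] ptr=9 lookahead=$ remaining=[$]
Step 21: reduce T->F. Stack=[T] ptr=9 lookahead=$ remaining=[$]
Step 22: reduce E->T. Stack=[E] ptr=9 lookahead=$ remaining=[$]
Step 23: accept. Stack=[E] ptr=9 lookahead=$ remaining=[$]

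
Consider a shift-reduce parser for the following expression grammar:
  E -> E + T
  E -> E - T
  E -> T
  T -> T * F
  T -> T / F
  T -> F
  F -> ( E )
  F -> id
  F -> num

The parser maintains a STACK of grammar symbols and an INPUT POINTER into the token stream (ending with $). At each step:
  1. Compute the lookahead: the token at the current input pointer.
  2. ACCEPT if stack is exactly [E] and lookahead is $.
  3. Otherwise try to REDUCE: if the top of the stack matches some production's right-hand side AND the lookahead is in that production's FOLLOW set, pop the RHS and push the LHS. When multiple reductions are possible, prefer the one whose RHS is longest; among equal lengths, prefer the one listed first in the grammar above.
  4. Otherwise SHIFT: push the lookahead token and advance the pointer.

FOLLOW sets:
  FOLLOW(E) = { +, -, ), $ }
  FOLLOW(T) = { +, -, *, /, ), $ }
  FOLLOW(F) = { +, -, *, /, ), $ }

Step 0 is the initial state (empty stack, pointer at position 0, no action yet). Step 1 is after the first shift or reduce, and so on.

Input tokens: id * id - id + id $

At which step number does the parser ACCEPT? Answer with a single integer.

Answer: 19

Derivation:
Step 1: shift id. Stack=[id] ptr=1 lookahead=* remaining=[* id - id + id $]
Step 2: reduce F->id. Stack=[F] ptr=1 lookahead=* remaining=[* id - id + id $]
Step 3: reduce T->F. Stack=[T] ptr=1 lookahead=* remaining=[* id - id + id $]
Step 4: shift *. Stack=[T *] ptr=2 lookahead=id remaining=[id - id + id $]
Step 5: shift id. Stack=[T * id] ptr=3 lookahead=- remaining=[- id + id $]
Step 6: reduce F->id. Stack=[T * F] ptr=3 lookahead=- remaining=[- id + id $]
Step 7: reduce T->T * F. Stack=[T] ptr=3 lookahead=- remaining=[- id + id $]
Step 8: reduce E->T. Stack=[E] ptr=3 lookahead=- remaining=[- id + id $]
Step 9: shift -. Stack=[E -] ptr=4 lookahead=id remaining=[id + id $]
Step 10: shift id. Stack=[E - id] ptr=5 lookahead=+ remaining=[+ id $]
Step 11: reduce F->id. Stack=[E - F] ptr=5 lookahead=+ remaining=[+ id $]
Step 12: reduce T->F. Stack=[E - T] ptr=5 lookahead=+ remaining=[+ id $]
Step 13: reduce E->E - T. Stack=[E] ptr=5 lookahead=+ remaining=[+ id $]
Step 14: shift +. Stack=[E +] ptr=6 lookahead=id remaining=[id $]
Step 15: shift id. Stack=[E + id] ptr=7 lookahead=$ remaining=[$]
Step 16: reduce F->id. Stack=[E + F] ptr=7 lookahead=$ remaining=[$]
Step 17: reduce T->F. Stack=[E + T] ptr=7 lookahead=$ remaining=[$]
Step 18: reduce E->E + T. Stack=[E] ptr=7 lookahead=$ remaining=[$]
Step 19: accept. Stack=[E] ptr=7 lookahead=$ remaining=[$]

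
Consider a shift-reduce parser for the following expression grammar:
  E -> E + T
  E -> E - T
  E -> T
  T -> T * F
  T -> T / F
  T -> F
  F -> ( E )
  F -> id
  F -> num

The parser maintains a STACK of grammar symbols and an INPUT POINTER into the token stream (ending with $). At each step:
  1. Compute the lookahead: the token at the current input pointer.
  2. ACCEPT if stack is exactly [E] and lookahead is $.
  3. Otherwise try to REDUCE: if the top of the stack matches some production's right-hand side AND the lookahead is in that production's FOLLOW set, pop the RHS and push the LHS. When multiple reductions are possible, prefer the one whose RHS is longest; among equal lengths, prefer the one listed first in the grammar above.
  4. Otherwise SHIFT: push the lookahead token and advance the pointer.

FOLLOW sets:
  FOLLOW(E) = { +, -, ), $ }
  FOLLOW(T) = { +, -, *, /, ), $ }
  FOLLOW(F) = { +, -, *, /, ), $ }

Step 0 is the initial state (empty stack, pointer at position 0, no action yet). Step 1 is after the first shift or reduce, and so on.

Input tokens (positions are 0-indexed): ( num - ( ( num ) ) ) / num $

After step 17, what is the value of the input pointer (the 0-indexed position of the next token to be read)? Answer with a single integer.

Answer: 8

Derivation:
Step 1: shift (. Stack=[(] ptr=1 lookahead=num remaining=[num - ( ( num ) ) ) / num $]
Step 2: shift num. Stack=[( num] ptr=2 lookahead=- remaining=[- ( ( num ) ) ) / num $]
Step 3: reduce F->num. Stack=[( F] ptr=2 lookahead=- remaining=[- ( ( num ) ) ) / num $]
Step 4: reduce T->F. Stack=[( T] ptr=2 lookahead=- remaining=[- ( ( num ) ) ) / num $]
Step 5: reduce E->T. Stack=[( E] ptr=2 lookahead=- remaining=[- ( ( num ) ) ) / num $]
Step 6: shift -. Stack=[( E -] ptr=3 lookahead=( remaining=[( ( num ) ) ) / num $]
Step 7: shift (. Stack=[( E - (] ptr=4 lookahead=( remaining=[( num ) ) ) / num $]
Step 8: shift (. Stack=[( E - ( (] ptr=5 lookahead=num remaining=[num ) ) ) / num $]
Step 9: shift num. Stack=[( E - ( ( num] ptr=6 lookahead=) remaining=[) ) ) / num $]
Step 10: reduce F->num. Stack=[( E - ( ( F] ptr=6 lookahead=) remaining=[) ) ) / num $]
Step 11: reduce T->F. Stack=[( E - ( ( T] ptr=6 lookahead=) remaining=[) ) ) / num $]
Step 12: reduce E->T. Stack=[( E - ( ( E] ptr=6 lookahead=) remaining=[) ) ) / num $]
Step 13: shift ). Stack=[( E - ( ( E )] ptr=7 lookahead=) remaining=[) ) / num $]
Step 14: reduce F->( E ). Stack=[( E - ( F] ptr=7 lookahead=) remaining=[) ) / num $]
Step 15: reduce T->F. Stack=[( E - ( T] ptr=7 lookahead=) remaining=[) ) / num $]
Step 16: reduce E->T. Stack=[( E - ( E] ptr=7 lookahead=) remaining=[) ) / num $]
Step 17: shift ). Stack=[( E - ( E )] ptr=8 lookahead=) remaining=[) / num $]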